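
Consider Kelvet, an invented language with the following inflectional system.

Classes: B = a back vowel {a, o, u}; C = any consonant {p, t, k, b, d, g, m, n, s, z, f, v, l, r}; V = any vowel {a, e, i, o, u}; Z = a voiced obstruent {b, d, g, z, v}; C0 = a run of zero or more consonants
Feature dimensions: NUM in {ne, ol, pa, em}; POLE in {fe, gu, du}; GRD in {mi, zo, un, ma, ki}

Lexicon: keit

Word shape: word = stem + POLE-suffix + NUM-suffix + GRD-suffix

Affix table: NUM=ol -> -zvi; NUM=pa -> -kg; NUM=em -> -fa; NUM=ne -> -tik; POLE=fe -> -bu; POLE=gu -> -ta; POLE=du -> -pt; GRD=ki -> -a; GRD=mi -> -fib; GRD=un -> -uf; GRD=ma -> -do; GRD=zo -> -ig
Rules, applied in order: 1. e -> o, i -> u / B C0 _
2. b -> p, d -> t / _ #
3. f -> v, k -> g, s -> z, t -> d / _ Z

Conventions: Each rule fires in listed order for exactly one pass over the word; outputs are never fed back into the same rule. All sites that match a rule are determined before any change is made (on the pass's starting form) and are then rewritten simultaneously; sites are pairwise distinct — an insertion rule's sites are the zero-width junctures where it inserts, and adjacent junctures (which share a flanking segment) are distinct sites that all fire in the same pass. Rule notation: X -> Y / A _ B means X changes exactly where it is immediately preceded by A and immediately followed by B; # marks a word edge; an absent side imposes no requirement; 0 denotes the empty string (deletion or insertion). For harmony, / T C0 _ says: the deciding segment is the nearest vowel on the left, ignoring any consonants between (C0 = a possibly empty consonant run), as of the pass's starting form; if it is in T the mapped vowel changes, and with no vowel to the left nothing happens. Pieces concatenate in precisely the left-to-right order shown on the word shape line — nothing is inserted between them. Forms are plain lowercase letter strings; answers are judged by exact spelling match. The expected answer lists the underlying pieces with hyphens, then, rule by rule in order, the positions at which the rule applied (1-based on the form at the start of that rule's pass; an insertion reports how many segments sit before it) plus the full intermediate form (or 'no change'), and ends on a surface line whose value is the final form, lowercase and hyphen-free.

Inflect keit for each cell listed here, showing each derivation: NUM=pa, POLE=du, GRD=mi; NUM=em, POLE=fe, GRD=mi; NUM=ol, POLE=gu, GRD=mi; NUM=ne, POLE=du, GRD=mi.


cell NUM=pa, POLE=du, GRD=mi:
underlying: keit-pt-kg-fib
1. e -> o, i -> u / B C0 _: no change
2. b -> p, d -> t / _ #: fires at position(s) 11: keitptkgfip
3. f -> v, k -> g, s -> z, t -> d / _ Z: fires at position(s) 7: keitptggfip
surface: keitptggfip

cell NUM=em, POLE=fe, GRD=mi:
underlying: keit-bu-fa-fib
1. e -> o, i -> u / B C0 _: fires at position(s) 10: keitbufafub
2. b -> p, d -> t / _ #: fires at position(s) 11: keitbufafup
3. f -> v, k -> g, s -> z, t -> d / _ Z: fires at position(s) 4: keidbufafup
surface: keidbufafup

cell NUM=ol, POLE=gu, GRD=mi:
underlying: keit-ta-zvi-fib
1. e -> o, i -> u / B C0 _: fires at position(s) 9: keittazvufib
2. b -> p, d -> t / _ #: fires at position(s) 12: keittazvufip
3. f -> v, k -> g, s -> z, t -> d / _ Z: no change
surface: keittazvufip

cell NUM=ne, POLE=du, GRD=mi:
underlying: keit-pt-tik-fib
1. e -> o, i -> u / B C0 _: no change
2. b -> p, d -> t / _ #: fires at position(s) 12: keitpttikfip
3. f -> v, k -> g, s -> z, t -> d / _ Z: no change
surface: keitpttikfip


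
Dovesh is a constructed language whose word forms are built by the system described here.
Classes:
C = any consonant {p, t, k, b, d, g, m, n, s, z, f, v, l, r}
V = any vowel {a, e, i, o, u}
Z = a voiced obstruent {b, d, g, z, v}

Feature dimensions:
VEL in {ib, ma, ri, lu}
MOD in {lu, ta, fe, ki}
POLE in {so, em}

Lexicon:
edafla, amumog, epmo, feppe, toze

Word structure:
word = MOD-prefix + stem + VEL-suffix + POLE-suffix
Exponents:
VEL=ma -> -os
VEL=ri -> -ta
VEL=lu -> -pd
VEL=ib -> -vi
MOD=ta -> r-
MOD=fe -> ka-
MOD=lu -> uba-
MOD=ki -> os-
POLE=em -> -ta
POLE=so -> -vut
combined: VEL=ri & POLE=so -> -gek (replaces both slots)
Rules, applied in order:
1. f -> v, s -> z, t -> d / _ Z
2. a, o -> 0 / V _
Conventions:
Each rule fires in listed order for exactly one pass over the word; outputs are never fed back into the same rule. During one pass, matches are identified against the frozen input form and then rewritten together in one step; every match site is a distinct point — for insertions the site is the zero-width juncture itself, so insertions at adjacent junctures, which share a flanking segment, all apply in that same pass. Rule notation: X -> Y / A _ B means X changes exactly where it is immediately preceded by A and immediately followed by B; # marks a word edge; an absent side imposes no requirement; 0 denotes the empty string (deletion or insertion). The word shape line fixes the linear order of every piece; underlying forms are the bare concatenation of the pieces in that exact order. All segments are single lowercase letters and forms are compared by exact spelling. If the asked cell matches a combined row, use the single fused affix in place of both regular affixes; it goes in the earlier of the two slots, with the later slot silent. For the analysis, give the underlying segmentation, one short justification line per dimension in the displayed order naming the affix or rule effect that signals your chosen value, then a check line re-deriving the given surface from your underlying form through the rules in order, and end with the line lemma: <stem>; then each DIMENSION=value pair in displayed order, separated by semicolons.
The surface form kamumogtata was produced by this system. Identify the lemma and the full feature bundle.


underlying: ka-amumog-ta-ta
VEL=ri - signalled by the affix -ta
MOD=fe - signalled by the affix ka-
POLE=em - signalled by the affix -ta
check: kaamumogtata -> kaamumogtata -> kamumogtata
lemma: amumog; VEL=ri; MOD=fe; POLE=em


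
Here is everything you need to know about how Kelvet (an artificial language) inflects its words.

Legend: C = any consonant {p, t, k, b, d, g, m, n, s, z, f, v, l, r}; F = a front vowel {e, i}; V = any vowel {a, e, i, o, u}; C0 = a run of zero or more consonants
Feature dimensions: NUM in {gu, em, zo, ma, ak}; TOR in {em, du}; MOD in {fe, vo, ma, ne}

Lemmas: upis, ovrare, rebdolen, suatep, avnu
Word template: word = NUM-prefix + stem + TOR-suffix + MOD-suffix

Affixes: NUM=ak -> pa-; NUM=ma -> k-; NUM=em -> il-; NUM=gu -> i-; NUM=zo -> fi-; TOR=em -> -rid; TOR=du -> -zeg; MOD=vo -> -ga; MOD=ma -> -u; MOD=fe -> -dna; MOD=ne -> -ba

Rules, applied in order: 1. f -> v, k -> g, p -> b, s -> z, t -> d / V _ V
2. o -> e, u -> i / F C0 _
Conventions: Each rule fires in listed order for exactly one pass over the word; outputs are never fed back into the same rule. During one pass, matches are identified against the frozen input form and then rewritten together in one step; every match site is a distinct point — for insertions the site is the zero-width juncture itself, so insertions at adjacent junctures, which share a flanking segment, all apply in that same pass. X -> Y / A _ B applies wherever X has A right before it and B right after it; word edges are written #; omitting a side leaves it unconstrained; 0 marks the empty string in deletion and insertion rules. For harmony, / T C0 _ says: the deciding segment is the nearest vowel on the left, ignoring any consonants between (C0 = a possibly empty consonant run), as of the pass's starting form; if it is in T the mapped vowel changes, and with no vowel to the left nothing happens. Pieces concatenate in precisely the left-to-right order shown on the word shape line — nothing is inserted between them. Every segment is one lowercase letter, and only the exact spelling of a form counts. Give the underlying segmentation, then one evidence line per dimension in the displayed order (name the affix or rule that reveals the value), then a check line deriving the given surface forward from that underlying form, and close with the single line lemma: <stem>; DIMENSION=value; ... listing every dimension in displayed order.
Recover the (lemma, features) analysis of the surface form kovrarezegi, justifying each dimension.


underlying: k-ovrare-zeg-u
NUM=ma - signalled by the affix k-
TOR=du - signalled by the affix -zeg
MOD=ma - signalled by the affix -u
check: kovrarezegu -> kovrarezegu -> kovrarezegi
lemma: ovrare; NUM=ma; TOR=du; MOD=ma


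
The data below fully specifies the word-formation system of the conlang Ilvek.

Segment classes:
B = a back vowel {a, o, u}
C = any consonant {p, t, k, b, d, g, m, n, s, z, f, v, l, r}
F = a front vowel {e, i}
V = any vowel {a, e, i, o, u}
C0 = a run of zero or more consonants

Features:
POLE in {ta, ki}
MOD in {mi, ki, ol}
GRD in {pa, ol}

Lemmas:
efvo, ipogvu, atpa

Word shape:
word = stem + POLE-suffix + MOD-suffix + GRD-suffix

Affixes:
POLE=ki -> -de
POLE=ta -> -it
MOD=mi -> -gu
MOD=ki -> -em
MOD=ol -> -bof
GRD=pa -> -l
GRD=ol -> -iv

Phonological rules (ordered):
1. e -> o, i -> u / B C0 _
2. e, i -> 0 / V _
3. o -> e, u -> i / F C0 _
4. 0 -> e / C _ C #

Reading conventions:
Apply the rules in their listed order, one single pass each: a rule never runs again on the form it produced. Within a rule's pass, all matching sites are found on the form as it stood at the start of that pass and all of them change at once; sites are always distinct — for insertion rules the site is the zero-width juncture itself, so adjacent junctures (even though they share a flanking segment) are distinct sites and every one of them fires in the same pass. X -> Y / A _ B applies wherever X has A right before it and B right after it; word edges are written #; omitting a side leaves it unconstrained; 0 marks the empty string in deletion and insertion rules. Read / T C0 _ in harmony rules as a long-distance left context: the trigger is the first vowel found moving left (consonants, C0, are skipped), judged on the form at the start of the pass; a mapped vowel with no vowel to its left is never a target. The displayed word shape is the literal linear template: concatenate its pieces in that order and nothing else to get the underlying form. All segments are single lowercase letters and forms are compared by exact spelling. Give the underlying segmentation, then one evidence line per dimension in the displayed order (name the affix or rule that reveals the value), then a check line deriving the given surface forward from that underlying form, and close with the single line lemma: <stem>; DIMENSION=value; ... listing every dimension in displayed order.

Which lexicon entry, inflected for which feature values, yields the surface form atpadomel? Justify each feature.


underlying: atpa-de-em-l
POLE=ki - signalled by the affix -de
MOD=ki - signalled by the affix -em
GRD=pa - signalled by the affix -l
check: atpadeeml -> atpadoeml -> atpadoml -> atpadoml -> atpadomel
lemma: atpa; POLE=ki; MOD=ki; GRD=pa


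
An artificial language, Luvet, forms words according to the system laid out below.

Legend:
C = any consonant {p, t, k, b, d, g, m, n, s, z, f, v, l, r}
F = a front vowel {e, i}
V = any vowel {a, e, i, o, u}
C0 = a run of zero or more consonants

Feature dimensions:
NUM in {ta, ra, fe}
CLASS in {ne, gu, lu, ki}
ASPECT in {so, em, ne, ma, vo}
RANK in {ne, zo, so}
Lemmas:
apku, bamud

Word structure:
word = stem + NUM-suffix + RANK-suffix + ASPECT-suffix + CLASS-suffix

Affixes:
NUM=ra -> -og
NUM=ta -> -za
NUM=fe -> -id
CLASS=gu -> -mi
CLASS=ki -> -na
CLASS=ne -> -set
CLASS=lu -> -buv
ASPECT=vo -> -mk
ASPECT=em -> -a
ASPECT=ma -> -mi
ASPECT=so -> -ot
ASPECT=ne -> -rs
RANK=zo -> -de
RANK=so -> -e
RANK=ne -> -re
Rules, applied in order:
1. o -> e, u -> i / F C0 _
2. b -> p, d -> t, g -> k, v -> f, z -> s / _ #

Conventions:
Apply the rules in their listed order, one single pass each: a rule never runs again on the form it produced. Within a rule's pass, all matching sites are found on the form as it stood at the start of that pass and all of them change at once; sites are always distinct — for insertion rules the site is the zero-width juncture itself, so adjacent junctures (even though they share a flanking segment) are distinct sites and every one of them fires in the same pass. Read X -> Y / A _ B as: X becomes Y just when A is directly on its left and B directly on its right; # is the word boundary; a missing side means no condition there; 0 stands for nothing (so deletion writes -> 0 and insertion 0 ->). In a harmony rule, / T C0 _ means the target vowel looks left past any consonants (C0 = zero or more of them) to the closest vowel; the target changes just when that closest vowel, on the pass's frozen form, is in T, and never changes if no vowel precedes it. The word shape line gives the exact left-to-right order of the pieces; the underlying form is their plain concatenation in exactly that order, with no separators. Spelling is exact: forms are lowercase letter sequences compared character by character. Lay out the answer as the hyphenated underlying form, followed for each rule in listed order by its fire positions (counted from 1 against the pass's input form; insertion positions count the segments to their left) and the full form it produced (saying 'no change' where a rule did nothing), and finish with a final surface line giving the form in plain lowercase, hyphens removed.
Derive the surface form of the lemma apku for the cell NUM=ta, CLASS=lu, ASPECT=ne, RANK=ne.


underlying: apku-za-re-rs-buv
1. o -> e, u -> i / F C0 _: fires at position(s) 12: apkuzarersbiv
2. b -> p, d -> t, g -> k, v -> f, z -> s / _ #: fires at position(s) 13: apkuzarersbif
surface: apkuzarersbif


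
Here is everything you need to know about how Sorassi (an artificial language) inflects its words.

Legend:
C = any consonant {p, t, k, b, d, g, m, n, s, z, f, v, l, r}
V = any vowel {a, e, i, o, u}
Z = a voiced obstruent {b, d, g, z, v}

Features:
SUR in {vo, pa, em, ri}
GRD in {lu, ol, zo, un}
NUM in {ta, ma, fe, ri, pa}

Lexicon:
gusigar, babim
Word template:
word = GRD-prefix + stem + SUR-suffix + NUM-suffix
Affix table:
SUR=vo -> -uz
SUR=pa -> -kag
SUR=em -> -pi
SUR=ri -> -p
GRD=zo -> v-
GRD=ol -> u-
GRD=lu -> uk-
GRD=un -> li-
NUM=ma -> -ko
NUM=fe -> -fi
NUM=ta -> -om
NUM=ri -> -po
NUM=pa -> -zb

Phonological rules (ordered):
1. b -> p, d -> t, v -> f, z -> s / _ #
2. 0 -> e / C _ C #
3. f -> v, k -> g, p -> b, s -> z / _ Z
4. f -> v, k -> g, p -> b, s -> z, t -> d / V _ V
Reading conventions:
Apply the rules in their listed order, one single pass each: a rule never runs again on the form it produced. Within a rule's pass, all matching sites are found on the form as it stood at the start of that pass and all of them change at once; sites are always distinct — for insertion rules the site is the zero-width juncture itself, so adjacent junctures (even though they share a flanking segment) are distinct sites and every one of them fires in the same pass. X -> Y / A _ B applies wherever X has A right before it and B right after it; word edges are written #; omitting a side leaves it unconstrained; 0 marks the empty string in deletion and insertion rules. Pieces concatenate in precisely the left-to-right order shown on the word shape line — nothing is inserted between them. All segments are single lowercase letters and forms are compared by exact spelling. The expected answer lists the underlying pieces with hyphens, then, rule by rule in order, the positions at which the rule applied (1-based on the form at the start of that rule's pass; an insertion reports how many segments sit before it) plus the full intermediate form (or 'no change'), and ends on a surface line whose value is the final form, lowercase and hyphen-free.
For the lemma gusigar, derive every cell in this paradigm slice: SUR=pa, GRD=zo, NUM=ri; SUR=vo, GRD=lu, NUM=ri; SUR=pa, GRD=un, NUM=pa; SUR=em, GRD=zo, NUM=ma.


cell SUR=pa, GRD=zo, NUM=ri:
underlying: v-gusigar-kag-po
1. b -> p, d -> t, v -> f, z -> s / _ #: no change
2. 0 -> e / C _ C #: no change
3. f -> v, k -> g, p -> b, s -> z / _ Z: no change
4. f -> v, k -> g, p -> b, s -> z, t -> d / V _ V: fires at position(s) 4: vguzigarkagpo
surface: vguzigarkagpo

cell SUR=vo, GRD=lu, NUM=ri:
underlying: uk-gusigar-uz-po
1. b -> p, d -> t, v -> f, z -> s / _ #: no change
2. 0 -> e / C _ C #: no change
3. f -> v, k -> g, p -> b, s -> z / _ Z: fires at position(s) 2: uggusigaruzpo
4. f -> v, k -> g, p -> b, s -> z, t -> d / V _ V: fires at position(s) 5: ugguzigaruzpo
surface: ugguzigaruzpo

cell SUR=pa, GRD=un, NUM=pa:
underlying: li-gusigar-kag-zb
1. b -> p, d -> t, v -> f, z -> s / _ #: fires at position(s) 14: ligusigarkagzp
2. 0 -> e / C _ C #: inserts after position(s) 13: ligusigarkagzep
3. f -> v, k -> g, p -> b, s -> z / _ Z: no change
4. f -> v, k -> g, p -> b, s -> z, t -> d / V _ V: fires at position(s) 5: liguzigarkagzep
surface: liguzigarkagzep

cell SUR=em, GRD=zo, NUM=ma:
underlying: v-gusigar-pi-ko
1. b -> p, d -> t, v -> f, z -> s / _ #: no change
2. 0 -> e / C _ C #: no change
3. f -> v, k -> g, p -> b, s -> z / _ Z: no change
4. f -> v, k -> g, p -> b, s -> z, t -> d / V _ V: fires at position(s) 4, 11: vguzigarpigo
surface: vguzigarpigo


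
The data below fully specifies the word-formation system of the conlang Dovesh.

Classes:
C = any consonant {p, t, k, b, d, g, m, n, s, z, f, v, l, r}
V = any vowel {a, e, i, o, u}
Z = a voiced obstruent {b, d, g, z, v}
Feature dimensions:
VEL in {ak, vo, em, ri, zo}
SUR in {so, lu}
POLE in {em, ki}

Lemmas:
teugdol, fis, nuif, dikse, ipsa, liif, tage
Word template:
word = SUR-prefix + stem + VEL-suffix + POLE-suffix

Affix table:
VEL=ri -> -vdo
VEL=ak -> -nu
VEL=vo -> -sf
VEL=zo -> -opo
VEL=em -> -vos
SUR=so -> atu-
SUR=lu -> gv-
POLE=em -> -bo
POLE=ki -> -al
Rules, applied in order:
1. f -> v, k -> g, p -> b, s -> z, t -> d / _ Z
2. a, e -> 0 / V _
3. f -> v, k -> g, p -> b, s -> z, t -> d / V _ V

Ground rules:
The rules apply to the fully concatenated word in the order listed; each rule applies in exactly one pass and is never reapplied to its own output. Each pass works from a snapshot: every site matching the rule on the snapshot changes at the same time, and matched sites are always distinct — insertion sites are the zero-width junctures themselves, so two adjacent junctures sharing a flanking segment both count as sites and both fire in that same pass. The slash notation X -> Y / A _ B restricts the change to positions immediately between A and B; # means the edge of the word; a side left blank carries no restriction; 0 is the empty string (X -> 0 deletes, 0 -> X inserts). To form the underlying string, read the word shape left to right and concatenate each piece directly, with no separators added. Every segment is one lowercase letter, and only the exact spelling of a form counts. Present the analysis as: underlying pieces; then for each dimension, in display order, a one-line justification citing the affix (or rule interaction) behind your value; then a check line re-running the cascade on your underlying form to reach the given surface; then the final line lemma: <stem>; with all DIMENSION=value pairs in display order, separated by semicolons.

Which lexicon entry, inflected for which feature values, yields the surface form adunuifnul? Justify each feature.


underlying: atu-nuif-nu-al
VEL=ak - signalled by the affix -nu
SUR=so - signalled by the affix atu-
POLE=ki - signalled by the affix -al
check: atunuifnual -> atunuifnual -> atunuifnul -> adunuifnul
lemma: nuif; VEL=ak; SUR=so; POLE=ki


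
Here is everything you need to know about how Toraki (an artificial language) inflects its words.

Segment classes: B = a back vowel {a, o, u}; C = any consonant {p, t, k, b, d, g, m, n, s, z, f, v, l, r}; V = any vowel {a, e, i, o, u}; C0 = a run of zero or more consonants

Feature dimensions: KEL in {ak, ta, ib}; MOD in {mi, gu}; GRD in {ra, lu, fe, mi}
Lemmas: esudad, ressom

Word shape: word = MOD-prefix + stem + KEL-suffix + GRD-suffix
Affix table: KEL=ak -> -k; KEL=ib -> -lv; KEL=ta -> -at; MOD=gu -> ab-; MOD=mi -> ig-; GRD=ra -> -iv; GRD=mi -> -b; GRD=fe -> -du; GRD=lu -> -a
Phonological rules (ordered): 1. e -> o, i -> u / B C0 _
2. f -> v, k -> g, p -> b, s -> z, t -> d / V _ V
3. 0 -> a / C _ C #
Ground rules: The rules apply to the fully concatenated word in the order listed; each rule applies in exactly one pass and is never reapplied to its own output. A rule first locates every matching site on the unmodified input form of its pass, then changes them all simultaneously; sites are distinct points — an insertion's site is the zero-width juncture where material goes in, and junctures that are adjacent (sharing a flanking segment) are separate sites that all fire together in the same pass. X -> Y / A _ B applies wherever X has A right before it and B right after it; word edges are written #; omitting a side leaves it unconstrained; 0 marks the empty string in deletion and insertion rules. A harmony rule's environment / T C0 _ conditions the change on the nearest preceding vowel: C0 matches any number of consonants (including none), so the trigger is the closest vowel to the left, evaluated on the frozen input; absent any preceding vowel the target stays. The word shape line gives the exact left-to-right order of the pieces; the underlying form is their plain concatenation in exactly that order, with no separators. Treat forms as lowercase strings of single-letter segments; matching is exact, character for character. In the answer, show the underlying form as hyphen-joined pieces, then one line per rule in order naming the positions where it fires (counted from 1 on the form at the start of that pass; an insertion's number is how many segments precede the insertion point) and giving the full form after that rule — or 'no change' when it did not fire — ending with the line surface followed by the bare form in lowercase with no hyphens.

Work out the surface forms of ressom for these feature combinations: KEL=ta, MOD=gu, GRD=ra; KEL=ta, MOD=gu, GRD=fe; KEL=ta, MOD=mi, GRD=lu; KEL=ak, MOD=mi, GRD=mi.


cell KEL=ta, MOD=gu, GRD=ra:
underlying: ab-ressom-at-iv
1. e -> o, i -> u / B C0 _: fires at position(s) 4, 11: abrossomatuv
2. f -> v, k -> g, p -> b, s -> z, t -> d / V _ V: fires at position(s) 10: abrossomaduv
3. 0 -> a / C _ C #: no change
surface: abrossomaduv

cell KEL=ta, MOD=gu, GRD=fe:
underlying: ab-ressom-at-du
1. e -> o, i -> u / B C0 _: fires at position(s) 4: abrossomatdu
2. f -> v, k -> g, p -> b, s -> z, t -> d / V _ V: no change
3. 0 -> a / C _ C #: no change
surface: abrossomatdu

cell KEL=ta, MOD=mi, GRD=lu:
underlying: ig-ressom-at-a
1. e -> o, i -> u / B C0 _: no change
2. f -> v, k -> g, p -> b, s -> z, t -> d / V _ V: fires at position(s) 10: igressomada
3. 0 -> a / C _ C #: no change
surface: igressomada

cell KEL=ak, MOD=mi, GRD=mi:
underlying: ig-ressom-k-b
1. e -> o, i -> u / B C0 _: no change
2. f -> v, k -> g, p -> b, s -> z, t -> d / V _ V: no change
3. 0 -> a / C _ C #: inserts after position(s) 9: igressomkab
surface: igressomkab


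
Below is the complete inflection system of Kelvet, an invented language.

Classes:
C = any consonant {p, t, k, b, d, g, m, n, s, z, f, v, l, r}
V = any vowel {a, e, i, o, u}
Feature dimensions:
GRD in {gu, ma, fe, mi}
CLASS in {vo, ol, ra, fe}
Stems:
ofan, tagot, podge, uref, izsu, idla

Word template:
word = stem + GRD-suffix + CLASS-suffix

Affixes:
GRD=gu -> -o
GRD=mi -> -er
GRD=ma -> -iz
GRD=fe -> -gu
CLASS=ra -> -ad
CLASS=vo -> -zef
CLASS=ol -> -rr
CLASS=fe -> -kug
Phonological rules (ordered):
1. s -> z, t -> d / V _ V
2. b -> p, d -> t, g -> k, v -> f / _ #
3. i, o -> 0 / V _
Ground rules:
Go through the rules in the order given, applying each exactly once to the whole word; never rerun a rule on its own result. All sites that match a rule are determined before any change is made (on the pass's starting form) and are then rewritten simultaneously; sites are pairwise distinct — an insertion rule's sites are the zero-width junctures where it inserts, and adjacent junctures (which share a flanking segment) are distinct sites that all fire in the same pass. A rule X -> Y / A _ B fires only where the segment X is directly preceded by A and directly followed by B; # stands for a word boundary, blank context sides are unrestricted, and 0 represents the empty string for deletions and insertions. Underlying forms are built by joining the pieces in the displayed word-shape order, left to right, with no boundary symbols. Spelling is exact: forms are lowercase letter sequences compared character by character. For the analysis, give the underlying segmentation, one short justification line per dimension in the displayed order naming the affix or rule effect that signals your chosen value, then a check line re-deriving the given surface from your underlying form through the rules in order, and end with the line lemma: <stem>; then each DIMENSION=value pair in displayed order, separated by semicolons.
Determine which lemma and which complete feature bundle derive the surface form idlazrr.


underlying: idla-iz-rr
GRD=ma - signalled by the affix -iz
CLASS=ol - signalled by the affix -rr
check: idlaizrr -> idlaizrr -> idlaizrr -> idlazrr
lemma: idla; GRD=ma; CLASS=ol


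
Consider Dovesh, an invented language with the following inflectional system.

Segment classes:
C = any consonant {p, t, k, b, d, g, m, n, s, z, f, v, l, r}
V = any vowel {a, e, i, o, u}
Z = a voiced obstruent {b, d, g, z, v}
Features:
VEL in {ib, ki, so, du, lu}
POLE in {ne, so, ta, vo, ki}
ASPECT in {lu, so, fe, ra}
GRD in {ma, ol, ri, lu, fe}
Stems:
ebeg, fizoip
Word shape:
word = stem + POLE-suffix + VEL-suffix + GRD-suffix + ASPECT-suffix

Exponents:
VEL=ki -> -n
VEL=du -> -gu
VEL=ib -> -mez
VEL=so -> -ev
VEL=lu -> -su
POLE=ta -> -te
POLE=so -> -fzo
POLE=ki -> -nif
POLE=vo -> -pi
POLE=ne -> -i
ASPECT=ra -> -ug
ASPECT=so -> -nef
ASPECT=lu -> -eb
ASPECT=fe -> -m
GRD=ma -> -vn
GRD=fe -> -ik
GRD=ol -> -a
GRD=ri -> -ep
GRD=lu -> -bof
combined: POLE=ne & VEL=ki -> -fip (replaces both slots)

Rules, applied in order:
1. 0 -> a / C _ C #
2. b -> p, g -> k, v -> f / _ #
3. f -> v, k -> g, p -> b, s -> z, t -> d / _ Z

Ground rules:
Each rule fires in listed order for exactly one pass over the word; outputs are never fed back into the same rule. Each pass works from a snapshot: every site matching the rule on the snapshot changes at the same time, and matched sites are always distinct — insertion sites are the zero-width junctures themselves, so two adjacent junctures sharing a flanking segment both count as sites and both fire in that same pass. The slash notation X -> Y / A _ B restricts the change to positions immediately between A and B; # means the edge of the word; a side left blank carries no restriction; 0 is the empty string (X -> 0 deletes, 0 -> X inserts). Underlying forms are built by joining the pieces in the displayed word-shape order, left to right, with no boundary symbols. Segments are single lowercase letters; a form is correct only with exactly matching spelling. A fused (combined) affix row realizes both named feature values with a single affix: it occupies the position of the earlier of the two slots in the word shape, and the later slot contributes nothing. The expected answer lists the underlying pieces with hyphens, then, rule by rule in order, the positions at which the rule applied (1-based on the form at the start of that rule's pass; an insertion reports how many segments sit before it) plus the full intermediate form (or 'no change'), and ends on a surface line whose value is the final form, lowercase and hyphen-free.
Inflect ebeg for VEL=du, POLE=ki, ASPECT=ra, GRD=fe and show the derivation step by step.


underlying: ebeg-nif-gu-ik-ug
1. 0 -> a / C _ C #: no change
2. b -> p, g -> k, v -> f / _ #: fires at position(s) 13: ebegnifguikuk
3. f -> v, k -> g, p -> b, s -> z, t -> d / _ Z: fires at position(s) 7: ebegnivguikuk
surface: ebegnivguikuk


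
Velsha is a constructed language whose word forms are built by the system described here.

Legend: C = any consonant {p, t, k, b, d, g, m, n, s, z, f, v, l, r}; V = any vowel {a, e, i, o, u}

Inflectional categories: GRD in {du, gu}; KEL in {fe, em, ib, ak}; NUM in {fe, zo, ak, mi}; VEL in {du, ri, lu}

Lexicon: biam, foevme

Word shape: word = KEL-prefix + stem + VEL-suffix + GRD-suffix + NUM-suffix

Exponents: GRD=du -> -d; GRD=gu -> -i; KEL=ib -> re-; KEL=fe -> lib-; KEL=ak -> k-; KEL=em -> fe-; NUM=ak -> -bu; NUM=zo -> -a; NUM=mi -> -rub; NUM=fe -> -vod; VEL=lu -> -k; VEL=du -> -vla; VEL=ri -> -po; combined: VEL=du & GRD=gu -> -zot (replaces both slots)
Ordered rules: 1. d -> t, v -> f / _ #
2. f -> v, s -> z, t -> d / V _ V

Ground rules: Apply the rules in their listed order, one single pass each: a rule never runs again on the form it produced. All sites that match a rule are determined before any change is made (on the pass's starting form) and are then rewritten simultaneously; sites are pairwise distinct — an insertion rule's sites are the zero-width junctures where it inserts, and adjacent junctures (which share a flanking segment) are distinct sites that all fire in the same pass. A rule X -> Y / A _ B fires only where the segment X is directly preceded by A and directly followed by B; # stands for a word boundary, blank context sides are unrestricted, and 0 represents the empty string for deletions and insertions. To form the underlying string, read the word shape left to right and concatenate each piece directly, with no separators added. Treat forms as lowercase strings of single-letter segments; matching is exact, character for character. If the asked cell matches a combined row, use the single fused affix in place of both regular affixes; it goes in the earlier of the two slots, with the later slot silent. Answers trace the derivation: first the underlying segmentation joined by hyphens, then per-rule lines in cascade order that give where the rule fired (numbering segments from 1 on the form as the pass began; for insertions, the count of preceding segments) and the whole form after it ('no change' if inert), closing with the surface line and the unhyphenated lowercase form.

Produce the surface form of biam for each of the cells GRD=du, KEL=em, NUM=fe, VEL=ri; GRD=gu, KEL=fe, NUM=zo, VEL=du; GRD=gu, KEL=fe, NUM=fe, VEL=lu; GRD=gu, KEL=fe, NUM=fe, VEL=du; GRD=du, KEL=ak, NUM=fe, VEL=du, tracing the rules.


cell GRD=du, KEL=em, NUM=fe, VEL=ri:
underlying: fe-biam-po-d-vod
1. d -> t, v -> f / _ #: fires at position(s) 12: febiampodvot
2. f -> v, s -> z, t -> d / V _ V: no change
surface: febiampodvot

cell GRD=gu, KEL=fe, NUM=zo, VEL=du:
underlying: lib-biam-zot-a
1. d -> t, v -> f / _ #: no change
2. f -> v, s -> z, t -> d / V _ V: fires at position(s) 10: libbiamzoda
surface: libbiamzoda

cell GRD=gu, KEL=fe, NUM=fe, VEL=lu:
underlying: lib-biam-k-i-vod
1. d -> t, v -> f / _ #: fires at position(s) 12: libbiamkivot
2. f -> v, s -> z, t -> d / V _ V: no change
surface: libbiamkivot

cell GRD=gu, KEL=fe, NUM=fe, VEL=du:
underlying: lib-biam-zot-vod
1. d -> t, v -> f / _ #: fires at position(s) 13: libbiamzotvot
2. f -> v, s -> z, t -> d / V _ V: no change
surface: libbiamzotvot

cell GRD=du, KEL=ak, NUM=fe, VEL=du:
underlying: k-biam-vla-d-vod
1. d -> t, v -> f / _ #: fires at position(s) 12: kbiamvladvot
2. f -> v, s -> z, t -> d / V _ V: no change
surface: kbiamvladvot


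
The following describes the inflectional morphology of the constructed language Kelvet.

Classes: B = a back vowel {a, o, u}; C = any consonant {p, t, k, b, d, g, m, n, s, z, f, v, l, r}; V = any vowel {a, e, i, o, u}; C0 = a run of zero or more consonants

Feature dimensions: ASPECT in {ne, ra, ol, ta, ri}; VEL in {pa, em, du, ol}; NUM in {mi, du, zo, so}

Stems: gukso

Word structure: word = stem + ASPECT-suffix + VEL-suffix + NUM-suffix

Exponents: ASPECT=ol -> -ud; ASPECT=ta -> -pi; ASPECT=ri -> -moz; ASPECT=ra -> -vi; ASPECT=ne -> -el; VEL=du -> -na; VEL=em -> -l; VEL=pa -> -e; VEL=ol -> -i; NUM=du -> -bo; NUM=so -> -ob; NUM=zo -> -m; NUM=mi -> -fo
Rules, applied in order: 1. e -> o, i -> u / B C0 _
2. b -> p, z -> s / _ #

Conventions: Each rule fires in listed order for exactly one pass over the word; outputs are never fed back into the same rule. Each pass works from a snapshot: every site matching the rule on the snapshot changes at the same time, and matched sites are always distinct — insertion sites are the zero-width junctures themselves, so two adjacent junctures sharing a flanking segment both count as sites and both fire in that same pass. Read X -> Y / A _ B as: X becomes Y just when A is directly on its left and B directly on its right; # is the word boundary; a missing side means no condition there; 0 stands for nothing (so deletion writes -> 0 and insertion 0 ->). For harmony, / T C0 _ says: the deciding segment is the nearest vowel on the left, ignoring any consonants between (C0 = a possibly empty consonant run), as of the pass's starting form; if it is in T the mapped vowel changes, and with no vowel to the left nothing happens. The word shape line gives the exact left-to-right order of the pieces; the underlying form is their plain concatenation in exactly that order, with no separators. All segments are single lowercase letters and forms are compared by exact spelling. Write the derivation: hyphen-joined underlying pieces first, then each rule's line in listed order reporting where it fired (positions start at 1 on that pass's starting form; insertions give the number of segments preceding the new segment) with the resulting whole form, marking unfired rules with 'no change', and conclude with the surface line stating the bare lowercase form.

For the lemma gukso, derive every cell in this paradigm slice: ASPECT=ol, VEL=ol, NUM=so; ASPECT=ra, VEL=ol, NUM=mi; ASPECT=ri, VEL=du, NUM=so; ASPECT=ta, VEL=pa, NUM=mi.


cell ASPECT=ol, VEL=ol, NUM=so:
underlying: gukso-ud-i-ob
1. e -> o, i -> u / B C0 _: fires at position(s) 8: guksouduob
2. b -> p, z -> s / _ #: fires at position(s) 10: guksouduop
surface: guksouduop

cell ASPECT=ra, VEL=ol, NUM=mi:
underlying: gukso-vi-i-fo
1. e -> o, i -> u / B C0 _: fires at position(s) 7: guksovuifo
2. b -> p, z -> s / _ #: no change
surface: guksovuifo

cell ASPECT=ri, VEL=du, NUM=so:
underlying: gukso-moz-na-ob
1. e -> o, i -> u / B C0 _: no change
2. b -> p, z -> s / _ #: fires at position(s) 12: guksomoznaop
surface: guksomoznaop

cell ASPECT=ta, VEL=pa, NUM=mi:
underlying: gukso-pi-e-fo
1. e -> o, i -> u / B C0 _: fires at position(s) 7: guksopuefo
2. b -> p, z -> s / _ #: no change
surface: guksopuefo


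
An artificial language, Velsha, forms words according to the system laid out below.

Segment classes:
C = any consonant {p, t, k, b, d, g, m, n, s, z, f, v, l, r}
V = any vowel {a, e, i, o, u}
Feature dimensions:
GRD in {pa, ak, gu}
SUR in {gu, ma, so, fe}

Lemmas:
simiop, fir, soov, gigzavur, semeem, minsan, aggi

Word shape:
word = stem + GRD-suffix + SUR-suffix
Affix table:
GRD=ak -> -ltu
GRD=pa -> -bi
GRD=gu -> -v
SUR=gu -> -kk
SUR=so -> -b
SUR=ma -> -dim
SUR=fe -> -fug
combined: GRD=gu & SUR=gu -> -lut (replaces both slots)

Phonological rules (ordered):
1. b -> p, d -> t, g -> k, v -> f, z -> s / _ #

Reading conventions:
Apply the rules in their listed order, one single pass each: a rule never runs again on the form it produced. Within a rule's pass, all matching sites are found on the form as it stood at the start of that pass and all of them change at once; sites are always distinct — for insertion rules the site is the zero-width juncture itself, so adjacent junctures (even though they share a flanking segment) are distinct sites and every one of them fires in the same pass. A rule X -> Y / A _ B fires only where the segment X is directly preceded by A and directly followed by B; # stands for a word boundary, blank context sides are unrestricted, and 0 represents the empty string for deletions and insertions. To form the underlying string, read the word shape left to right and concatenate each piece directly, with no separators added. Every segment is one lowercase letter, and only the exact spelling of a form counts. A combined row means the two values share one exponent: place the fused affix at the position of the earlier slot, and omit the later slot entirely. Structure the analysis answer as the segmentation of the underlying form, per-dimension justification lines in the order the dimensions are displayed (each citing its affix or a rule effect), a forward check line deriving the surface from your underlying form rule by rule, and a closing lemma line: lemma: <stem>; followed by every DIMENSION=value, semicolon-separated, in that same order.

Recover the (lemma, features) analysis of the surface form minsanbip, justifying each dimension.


underlying: minsan-bi-b
GRD=pa - signalled by the affix -bi
SUR=so - signalled by the affix -b
check: minsanbib -> minsanbip
lemma: minsan; GRD=pa; SUR=so


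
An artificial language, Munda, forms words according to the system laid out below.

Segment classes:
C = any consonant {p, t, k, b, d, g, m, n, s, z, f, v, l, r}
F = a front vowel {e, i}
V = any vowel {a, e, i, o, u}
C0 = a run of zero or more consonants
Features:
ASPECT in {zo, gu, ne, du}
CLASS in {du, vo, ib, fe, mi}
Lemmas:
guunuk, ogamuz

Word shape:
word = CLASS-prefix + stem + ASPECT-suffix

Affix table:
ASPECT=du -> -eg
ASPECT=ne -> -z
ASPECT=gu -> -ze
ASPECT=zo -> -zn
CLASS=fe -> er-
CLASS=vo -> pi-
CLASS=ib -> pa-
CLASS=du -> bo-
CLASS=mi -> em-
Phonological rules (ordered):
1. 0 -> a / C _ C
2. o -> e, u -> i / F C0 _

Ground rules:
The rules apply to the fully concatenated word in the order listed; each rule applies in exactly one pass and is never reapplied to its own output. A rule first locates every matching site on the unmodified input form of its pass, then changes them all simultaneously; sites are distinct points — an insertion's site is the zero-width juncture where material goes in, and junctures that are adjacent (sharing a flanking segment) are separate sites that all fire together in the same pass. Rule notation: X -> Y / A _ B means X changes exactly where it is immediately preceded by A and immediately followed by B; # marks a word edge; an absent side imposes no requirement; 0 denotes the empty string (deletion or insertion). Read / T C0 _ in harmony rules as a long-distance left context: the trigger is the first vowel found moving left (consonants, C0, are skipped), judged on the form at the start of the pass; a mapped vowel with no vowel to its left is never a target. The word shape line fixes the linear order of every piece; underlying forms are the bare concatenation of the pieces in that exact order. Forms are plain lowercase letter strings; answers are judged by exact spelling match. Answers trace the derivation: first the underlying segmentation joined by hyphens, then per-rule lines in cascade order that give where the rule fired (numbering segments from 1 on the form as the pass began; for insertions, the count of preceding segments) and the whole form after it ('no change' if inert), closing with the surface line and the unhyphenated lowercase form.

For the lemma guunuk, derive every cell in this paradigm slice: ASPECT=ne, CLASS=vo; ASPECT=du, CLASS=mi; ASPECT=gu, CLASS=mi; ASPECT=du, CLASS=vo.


cell ASPECT=ne, CLASS=vo:
underlying: pi-guunuk-z
1. 0 -> a / C _ C: inserts after position(s) 8: piguunukaz
2. o -> e, u -> i / F C0 _: fires at position(s) 4: pigiunukaz
surface: pigiunukaz

cell ASPECT=du, CLASS=mi:
underlying: em-guunuk-eg
1. 0 -> a / C _ C: inserts after position(s) 2: emaguunukeg
2. o -> e, u -> i / F C0 _: no change
surface: emaguunukeg

cell ASPECT=gu, CLASS=mi:
underlying: em-guunuk-ze
1. 0 -> a / C _ C: inserts after position(s) 2, 8: emaguunukaze
2. o -> e, u -> i / F C0 _: no change
surface: emaguunukaze

cell ASPECT=du, CLASS=vo:
underlying: pi-guunuk-eg
1. 0 -> a / C _ C: no change
2. o -> e, u -> i / F C0 _: fires at position(s) 4: pigiunukeg
surface: pigiunukeg


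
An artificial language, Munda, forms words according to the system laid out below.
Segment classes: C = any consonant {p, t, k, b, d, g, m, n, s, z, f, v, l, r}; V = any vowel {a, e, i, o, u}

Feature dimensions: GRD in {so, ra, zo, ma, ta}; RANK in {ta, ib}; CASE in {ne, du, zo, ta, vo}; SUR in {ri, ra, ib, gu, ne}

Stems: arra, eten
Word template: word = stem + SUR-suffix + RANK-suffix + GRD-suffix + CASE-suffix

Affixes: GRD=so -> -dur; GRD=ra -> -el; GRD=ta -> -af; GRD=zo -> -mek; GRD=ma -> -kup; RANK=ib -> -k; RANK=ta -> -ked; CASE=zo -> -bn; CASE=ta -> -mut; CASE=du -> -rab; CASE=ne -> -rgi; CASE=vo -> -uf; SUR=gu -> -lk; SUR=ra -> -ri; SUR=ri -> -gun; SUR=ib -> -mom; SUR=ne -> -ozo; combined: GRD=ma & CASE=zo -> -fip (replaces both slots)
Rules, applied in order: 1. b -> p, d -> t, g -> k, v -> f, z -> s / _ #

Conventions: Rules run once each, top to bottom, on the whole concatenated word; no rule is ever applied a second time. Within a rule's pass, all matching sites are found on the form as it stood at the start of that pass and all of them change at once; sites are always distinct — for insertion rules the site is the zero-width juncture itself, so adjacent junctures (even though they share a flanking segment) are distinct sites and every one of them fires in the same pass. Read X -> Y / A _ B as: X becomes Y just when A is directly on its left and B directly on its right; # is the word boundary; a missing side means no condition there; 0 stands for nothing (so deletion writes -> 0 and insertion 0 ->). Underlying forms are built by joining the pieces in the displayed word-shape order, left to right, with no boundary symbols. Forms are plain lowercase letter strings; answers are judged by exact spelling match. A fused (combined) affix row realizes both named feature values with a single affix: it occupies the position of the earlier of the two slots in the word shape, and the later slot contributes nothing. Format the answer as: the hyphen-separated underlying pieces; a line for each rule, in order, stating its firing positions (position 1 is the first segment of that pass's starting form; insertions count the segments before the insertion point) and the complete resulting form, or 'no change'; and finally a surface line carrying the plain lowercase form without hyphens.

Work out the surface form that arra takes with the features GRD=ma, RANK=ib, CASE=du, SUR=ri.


underlying: arra-gun-k-kup-rab
1. b -> p, d -> t, g -> k, v -> f, z -> s / _ #: fires at position(s) 14: arragunkkuprap
surface: arragunkkuprap
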